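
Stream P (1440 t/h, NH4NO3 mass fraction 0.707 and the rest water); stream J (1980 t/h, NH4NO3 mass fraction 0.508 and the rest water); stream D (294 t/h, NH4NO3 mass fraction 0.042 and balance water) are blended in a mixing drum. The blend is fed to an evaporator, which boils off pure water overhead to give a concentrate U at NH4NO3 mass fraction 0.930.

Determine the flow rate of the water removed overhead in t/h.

1524 t/h

NH4NO3 entering = 1440×0.707 + 1980×0.508 + 294×0.042 = 2036.3 t/h.
All NH4NO3 reports to U, so U = 2036.3/0.930 = 2189.5 t/h.
Total feed = 3714 t/h; overhead = 3714 − 2189.5 = 1524.5 t/h.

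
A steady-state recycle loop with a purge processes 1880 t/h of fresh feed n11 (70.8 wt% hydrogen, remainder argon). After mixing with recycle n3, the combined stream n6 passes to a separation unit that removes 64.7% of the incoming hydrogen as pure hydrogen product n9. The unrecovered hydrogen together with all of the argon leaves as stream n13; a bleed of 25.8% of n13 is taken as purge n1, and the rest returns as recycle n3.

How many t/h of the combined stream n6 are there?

argon enters only via n11 and leaves only via the purge: 1880×0.292 = 0.258×(argon in n13), and the separation unit passes all argon, so argon in n6 = argon in n13 = 2127.8 t/h.
hydrogen in n6: m_A = 1880×0.708 + (1−0.258)·(1−0.647)·m_A, so m_A = 1331/0.7381 = 1803.4 t/h.
n6 = 1803.4 + 2127.8 = 3931.1 t/h.

3931 t/h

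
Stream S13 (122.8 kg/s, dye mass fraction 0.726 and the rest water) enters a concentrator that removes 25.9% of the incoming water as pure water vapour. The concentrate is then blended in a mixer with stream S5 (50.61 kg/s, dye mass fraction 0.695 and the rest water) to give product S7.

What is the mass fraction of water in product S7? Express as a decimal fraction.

0.245

Vapour removed = 0.259×0.274×122.8 = 8.7146 kg/s; concentrate = 114.09 kg/s.
water reaching the mixer = 24.933 (from concentrate) + 50.61×0.305 = 40.369 kg/s.
Product flow = 114.09 + 50.61 = 164.7 kg/s; water fraction = 0.245.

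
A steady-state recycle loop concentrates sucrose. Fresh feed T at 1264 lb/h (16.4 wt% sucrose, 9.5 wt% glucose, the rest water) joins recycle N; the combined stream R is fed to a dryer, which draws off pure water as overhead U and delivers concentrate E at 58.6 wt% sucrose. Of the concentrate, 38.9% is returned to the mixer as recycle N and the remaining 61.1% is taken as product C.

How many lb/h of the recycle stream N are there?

Overall sucrose balance (none leaves overhead): sucrose in fresh feed = sucrose in product, i.e. 1264×0.164 = (1−0.389)·E·0.586.
E = 207.3/(0.586×0.611) = 578.96 lb/h.
Recycle N = 0.389×578.96 = 225.22 lb/h.

225.2 lb/h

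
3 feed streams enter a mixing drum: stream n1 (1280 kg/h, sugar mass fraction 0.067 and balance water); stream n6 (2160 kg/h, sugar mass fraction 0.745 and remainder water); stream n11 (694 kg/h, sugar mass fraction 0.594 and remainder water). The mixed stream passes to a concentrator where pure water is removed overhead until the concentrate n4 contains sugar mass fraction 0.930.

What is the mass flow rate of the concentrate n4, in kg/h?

sugar entering = 1280×0.067 + 2160×0.745 + 694×0.594 = 2107.2 kg/h.
All sugar reports to n4, so n4 = 2107.2/0.930 = 2265.8 kg/h.

2266 kg/h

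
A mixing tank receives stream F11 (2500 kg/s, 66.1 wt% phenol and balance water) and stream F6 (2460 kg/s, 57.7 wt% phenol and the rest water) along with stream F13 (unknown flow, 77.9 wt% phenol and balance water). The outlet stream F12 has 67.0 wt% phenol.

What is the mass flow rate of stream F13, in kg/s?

2305 kg/s

Let F13 be the unknown flow. Total out = 4960 + F13.
phenol balance: 3071.9 + 0.779·F13 = 0.670·(4960 + F13)
(0.779 − 0.670)·F13 = 0.670×4960 − 3071.9 = 251.28
F13 = 251.28 / 0.109 = 2305.3 kg/s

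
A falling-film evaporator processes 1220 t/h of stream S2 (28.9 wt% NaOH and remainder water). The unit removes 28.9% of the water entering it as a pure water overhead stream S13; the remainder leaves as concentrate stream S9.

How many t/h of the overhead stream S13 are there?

250.7 t/h

water entering = 1220×0.711 = 867.42 t/h; overhead removed = 0.289×867.42 = 250.68 t/h.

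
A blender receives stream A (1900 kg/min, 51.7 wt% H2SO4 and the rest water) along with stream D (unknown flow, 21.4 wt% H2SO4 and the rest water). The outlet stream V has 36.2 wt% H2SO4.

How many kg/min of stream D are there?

1990 kg/min

Let D be the unknown flow. Total out = 1900 + D.
H2SO4 balance: 982.3 + 0.214·D = 0.362·(1900 + D)
(0.214 − 0.362)·D = 0.362×1900 − 982.3 = -294.5
D = -294.5 / -0.148 = 1989.9 kg/min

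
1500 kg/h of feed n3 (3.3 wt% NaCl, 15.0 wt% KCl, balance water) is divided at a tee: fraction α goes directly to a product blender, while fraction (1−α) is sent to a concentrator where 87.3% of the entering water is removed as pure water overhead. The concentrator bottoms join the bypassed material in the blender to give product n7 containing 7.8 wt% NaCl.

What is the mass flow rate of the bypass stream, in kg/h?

All 1500×0.033 = 49.5 kg/h of NaCl reaches n7, so n7 = 49.5/0.078 = 634.62 kg/h and vapour = 865.38 kg/h.
The evaporator receives (1−α)·1500 of feed at 0.817 water and removes 0.873 of that water:
0.873×0.817×(1−α)×1500 = 865.38
(1−α) = 865.38/1069.9 = 0.8089;  α = 0.1911.
Bypass flow = 0.1911×1500 = 286.69 kg/h.

286.7 kg/h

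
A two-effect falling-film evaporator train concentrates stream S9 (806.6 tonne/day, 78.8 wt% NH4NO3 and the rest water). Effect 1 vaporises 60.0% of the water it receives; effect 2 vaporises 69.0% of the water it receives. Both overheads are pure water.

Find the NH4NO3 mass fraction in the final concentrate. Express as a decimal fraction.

0.9677

water in feed = 806.6×0.212 = 171 tonne/day.
After stage 1: water left = (1−0.600)×171 = 68.4; stream total = 704 tonne/day.
After stage 2: water left = (1−0.690)×68.4 = 21.204; final concentrate = 656.8 tonne/day.
NH4NO3 fraction = 635.6/656.8 = 0.9677.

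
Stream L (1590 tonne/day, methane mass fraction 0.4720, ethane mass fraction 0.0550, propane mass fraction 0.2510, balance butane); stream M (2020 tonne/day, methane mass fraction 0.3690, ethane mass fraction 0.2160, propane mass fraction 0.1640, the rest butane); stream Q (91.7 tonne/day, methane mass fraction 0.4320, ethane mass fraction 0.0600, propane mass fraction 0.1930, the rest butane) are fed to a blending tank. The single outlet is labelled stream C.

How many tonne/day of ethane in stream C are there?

529.3 tonne/day

ethane out = ethane in = 1590×0.055 + 2020×0.216 + 91.7×0.060 = 529.27 tonne/day.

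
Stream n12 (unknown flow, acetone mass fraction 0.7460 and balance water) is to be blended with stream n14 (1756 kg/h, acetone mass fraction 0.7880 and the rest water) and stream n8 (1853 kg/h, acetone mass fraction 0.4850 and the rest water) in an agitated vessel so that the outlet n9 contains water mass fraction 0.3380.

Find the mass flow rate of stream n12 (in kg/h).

1271 kg/h

Let n12 be the unknown flow. Total out = 3609 + n12.
water balance: 1326.6 + 0.254·n12 = 0.338·(3609 + n12)
(0.254 − 0.338)·n12 = 0.338×3609 − 1326.6 = -106.72
n12 = -106.72 / -0.084 = 1270.5 kg/h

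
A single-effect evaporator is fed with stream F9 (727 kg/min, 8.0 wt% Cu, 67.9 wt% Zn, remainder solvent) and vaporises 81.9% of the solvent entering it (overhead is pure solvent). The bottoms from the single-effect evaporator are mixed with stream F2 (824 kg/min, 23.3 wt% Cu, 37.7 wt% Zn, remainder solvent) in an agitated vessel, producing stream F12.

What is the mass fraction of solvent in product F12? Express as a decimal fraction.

0.251

Vapour removed = 0.819×0.241×727 = 143.49 kg/min; concentrate = 583.51 kg/min.
solvent reaching the mixer = 31.712 (from concentrate) + 824×0.390 = 353.07 kg/min.
Product flow = 583.51 + 824 = 1407.5 kg/min; solvent fraction = 0.251.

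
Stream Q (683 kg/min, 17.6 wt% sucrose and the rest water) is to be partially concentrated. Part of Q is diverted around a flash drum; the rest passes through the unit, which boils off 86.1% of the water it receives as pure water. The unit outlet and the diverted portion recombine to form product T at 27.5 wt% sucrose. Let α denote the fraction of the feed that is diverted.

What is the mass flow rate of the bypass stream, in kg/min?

All 683×0.176 = 120.21 kg/min of sucrose reaches T, so T = 120.21/0.275 = 437.12 kg/min and vapour = 245.88 kg/min.
The evaporator receives (1−α)·683 of feed at 0.824 water and removes 0.861 of that water:
0.861×0.824×(1−α)×683 = 245.88
(1−α) = 245.88/484.56 = 0.5074;  α = 0.4926.
Bypass flow = 0.4926×683 = 336.43 kg/min.

336.4 kg/min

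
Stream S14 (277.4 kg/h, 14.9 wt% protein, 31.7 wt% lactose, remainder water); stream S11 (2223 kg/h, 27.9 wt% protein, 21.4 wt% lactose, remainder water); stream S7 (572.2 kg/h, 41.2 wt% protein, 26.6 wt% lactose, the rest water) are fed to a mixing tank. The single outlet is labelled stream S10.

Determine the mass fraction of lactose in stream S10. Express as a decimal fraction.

0.2330

Total flow out = 277.4 + 2223 + 572.2 = 3072.6 kg/h.
lactose in = 277.4×0.317 + 2223×0.214 + 572.2×0.266 = 715.86 kg/h.
lactose mass fraction in S10 = 715.86/3072.6 = 0.2330.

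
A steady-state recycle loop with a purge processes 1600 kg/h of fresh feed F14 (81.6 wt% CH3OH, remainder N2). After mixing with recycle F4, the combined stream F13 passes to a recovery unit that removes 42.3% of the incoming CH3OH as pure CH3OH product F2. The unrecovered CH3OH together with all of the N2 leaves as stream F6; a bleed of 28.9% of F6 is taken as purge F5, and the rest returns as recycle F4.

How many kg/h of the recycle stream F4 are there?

N2 enters only via F14 and leaves only via the purge: 1600×0.184 = 0.289×(N2 in F6), and the recovery unit passes all N2, so N2 in F13 = N2 in F6 = 1018.7 kg/h.
CH3OH in F13: m_A = 1600×0.816 + (1−0.289)·(1−0.423)·m_A, so m_A = 1305.6/0.5898 = 2213.8 kg/h.
F6 = (1−0.423)×2213.8 + 1018.7 = 2296.1 kg/h.
Recycle F4 = (1−0.289)×2296.1 = 1632.5 kg/h.

1632 kg/h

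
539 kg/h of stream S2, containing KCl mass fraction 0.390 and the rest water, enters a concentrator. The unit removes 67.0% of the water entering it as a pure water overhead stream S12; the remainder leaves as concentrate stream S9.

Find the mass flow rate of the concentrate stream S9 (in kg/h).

318.7 kg/h

water entering = 539×0.610 = 328.79 kg/h; overhead removed = 0.670×328.79 = 220.29 kg/h.
Concentrate = 539 − 220.29 = 318.71 kg/h.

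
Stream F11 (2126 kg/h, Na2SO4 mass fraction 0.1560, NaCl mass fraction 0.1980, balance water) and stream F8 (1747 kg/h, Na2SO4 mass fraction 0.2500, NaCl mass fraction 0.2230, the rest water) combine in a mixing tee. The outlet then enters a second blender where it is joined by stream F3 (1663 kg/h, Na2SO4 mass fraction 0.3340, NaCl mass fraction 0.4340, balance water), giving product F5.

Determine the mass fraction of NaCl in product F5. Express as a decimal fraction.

Overall, product flow = 5536 kg/h.
NaCl in = 2126×0.198 + 1747×0.223 + 1663×0.434 = 1532.3 kg/h.
NaCl fraction in F5 = 0.2768.

0.2768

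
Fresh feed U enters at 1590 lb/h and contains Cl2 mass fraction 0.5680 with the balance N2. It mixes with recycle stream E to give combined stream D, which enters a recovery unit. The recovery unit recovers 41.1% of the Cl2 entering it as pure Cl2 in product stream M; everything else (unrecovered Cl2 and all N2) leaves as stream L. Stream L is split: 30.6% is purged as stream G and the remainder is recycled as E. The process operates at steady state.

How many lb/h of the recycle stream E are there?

2182 lb/h

N2 enters only via U and leaves only via the purge: 1590×0.432 = 0.306×(N2 in L), and the recovery unit passes all N2, so N2 in D = N2 in L = 2244.7 lb/h.
Cl2 in D: m_A = 1590×0.568 + (1−0.306)·(1−0.411)·m_A, so m_A = 903.12/0.5912 = 1527.5 lb/h.
L = (1−0.411)×1527.5 + 2244.7 = 3144.4 lb/h.
Recycle E = (1−0.306)×3144.4 = 2182.2 lb/h.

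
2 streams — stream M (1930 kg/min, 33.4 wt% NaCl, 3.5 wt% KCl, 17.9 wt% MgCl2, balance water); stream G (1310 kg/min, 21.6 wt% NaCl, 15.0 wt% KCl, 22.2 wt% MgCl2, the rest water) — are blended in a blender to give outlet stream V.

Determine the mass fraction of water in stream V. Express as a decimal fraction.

0.436

Total flow out = 1930 + 1310 = 3240 kg/min.
water in = 1930×0.452 + 1310×0.412 = 1412.1 kg/min.
water mass fraction in V = 1412.1/3240 = 0.436.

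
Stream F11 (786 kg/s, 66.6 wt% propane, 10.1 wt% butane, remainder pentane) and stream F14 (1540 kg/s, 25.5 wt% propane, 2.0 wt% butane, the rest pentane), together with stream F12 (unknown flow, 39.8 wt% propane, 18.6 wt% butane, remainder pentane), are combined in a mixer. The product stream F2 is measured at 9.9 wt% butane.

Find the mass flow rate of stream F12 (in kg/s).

Let F12 be the unknown flow. Total out = 2326 + F12.
butane balance: 110.19 + 0.186·F12 = 0.099·(2326 + F12)
(0.186 − 0.099)·F12 = 0.099×2326 − 110.19 = 120.09
F12 = 120.09 / 0.087 = 1380.3 kg/s

1380 kg/s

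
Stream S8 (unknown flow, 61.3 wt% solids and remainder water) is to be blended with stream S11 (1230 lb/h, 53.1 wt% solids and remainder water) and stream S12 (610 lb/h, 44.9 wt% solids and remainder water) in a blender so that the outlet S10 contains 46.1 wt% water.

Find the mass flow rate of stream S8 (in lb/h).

874.9 lb/h

Let S8 be the unknown flow. Total out = 1840 + S8.
water balance: 912.98 + 0.387·S8 = 0.461·(1840 + S8)
(0.387 − 0.461)·S8 = 0.461×1840 − 912.98 = -64.74
S8 = -64.74 / -0.074 = 874.86 lb/h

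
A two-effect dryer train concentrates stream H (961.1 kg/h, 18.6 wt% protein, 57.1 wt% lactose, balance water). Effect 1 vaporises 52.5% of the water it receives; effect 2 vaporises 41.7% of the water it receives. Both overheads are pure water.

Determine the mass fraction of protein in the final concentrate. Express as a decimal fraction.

water in feed = 961.1×0.243 = 233.55 kg/h.
After stage 1: water left = (1−0.525)×233.55 = 110.93; stream total = 838.49 kg/h.
After stage 2: water left = (1−0.417)×110.93 = 64.675; final concentrate = 792.23 kg/h.
protein fraction = 178.76/792.23 = 0.2256.

0.2256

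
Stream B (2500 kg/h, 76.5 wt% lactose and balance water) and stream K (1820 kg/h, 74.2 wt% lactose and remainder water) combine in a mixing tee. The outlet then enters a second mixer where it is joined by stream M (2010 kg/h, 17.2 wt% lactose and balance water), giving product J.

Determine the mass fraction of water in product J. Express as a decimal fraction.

0.430

Overall, product flow = 6330 kg/h.
water in = 2500×0.235 + 1820×0.258 + 2010×0.828 = 2721.3 kg/h.
water fraction in J = 0.430.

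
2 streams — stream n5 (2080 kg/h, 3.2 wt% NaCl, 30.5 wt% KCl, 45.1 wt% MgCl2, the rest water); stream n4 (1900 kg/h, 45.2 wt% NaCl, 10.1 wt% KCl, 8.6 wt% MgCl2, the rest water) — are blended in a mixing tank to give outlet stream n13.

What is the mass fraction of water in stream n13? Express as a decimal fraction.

0.283

Total flow out = 2080 + 1900 = 3980 kg/h.
water in = 2080×0.212 + 1900×0.361 = 1126.9 kg/h.
water mass fraction in n13 = 1126.9/3980 = 0.283.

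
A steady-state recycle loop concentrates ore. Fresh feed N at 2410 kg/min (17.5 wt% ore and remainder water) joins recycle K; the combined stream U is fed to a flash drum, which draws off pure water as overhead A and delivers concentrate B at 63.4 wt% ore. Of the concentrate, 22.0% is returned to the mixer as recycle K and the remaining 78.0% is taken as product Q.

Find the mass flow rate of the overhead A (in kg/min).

1745 kg/min

Overall ore balance (none leaves overhead): ore in fresh feed = ore in product, i.e. 2410×0.175 = (1−0.220)·B·0.634.
B = 421.75/(0.634×0.780) = 852.85 kg/min.
Recycle K = 0.220×852.85 = 187.63 kg/min.
Combined feed U = 2410 + 187.63 = 2597.6 kg/min.
Overhead A = U − B = 2597.6 − 852.85 = 1744.8 kg/min.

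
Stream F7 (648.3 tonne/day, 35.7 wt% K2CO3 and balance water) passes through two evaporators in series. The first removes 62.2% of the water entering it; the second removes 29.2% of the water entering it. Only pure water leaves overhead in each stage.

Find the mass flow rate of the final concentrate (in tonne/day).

water in feed = 648.3×0.643 = 416.86 tonne/day.
After stage 1: water left = (1−0.622)×416.86 = 157.57; stream total = 389.02 tonne/day.
After stage 2: water left = (1−0.292)×157.57 = 111.56; final concentrate = 343 tonne/day.

343 tonne/day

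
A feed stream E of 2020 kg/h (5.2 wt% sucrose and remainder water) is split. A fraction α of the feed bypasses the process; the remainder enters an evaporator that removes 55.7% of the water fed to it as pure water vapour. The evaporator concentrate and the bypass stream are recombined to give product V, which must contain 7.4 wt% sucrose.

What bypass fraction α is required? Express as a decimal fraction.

0.437

All 2020×0.052 = 105.04 kg/h of sucrose reaches V, so V = 105.04/0.074 = 1419.5 kg/h and vapour = 600.54 kg/h.
The evaporator receives (1−α)·2020 of feed at 0.948 water and removes 0.557 of that water:
0.557×0.948×(1−α)×2020 = 600.54
(1−α) = 600.54/1066.6 = 0.5630;  α = 0.4370.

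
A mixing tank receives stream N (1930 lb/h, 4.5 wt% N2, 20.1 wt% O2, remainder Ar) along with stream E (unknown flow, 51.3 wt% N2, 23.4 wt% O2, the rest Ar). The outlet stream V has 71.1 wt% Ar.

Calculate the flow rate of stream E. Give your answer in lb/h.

181.2 lb/h

Let E be the unknown flow. Total out = 1930 + E.
Ar balance: 1455.2 + 0.253·E = 0.711·(1930 + E)
(0.253 − 0.711)·E = 0.711×1930 − 1455.2 = -82.99
E = -82.99 / -0.458 = 181.2 lb/h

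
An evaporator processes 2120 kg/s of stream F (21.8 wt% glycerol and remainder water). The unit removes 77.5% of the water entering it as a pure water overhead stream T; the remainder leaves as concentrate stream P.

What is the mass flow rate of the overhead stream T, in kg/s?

water entering = 2120×0.782 = 1657.8 kg/s; overhead removed = 0.775×1657.8 = 1284.8 kg/s.

1285 kg/s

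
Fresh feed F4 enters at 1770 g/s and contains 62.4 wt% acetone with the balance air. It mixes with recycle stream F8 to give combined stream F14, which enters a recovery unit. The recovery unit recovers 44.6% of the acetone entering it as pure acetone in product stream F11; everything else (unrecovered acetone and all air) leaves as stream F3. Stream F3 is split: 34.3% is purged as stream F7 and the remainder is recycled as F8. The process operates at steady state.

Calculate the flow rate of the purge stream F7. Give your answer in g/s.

995.5 g/s

air enters only via F4 and leaves only via the purge: 1770×0.376 = 0.343×(air in F3), and the recovery unit passes all air, so air in F14 = air in F3 = 1940.3 g/s.
acetone in F14: m_A = 1770×0.624 + (1−0.343)·(1−0.446)·m_A, so m_A = 1104.5/0.6360 = 1736.5 g/s.
F3 = (1−0.446)×1736.5 + 1940.3 = 2902.3 g/s.
Purge F7 = 0.343×2902.3 = 995.5 g/s.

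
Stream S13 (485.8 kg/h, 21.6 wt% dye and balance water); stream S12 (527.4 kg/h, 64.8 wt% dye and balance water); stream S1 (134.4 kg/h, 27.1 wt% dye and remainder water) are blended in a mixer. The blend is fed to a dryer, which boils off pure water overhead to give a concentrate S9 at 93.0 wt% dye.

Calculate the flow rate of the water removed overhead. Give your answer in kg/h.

628.1 kg/h

dye entering = 485.8×0.216 + 527.4×0.648 + 134.4×0.271 = 483.11 kg/h.
All dye reports to S9, so S9 = 483.11/0.930 = 519.47 kg/h.
Total feed = 1147.6 kg/h; overhead = 1147.6 − 519.47 = 628.13 kg/h.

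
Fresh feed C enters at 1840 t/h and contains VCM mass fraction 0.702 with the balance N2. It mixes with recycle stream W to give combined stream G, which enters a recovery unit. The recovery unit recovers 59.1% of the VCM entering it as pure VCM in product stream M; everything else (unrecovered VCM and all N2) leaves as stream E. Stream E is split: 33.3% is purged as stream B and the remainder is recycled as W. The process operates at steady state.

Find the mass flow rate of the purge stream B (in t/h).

790.2 t/h

N2 enters only via C and leaves only via the purge: 1840×0.298 = 0.333×(N2 in E), and the recovery unit passes all N2, so N2 in G = N2 in E = 1646.6 t/h.
VCM in G: m_A = 1840×0.702 + (1−0.333)·(1−0.591)·m_A, so m_A = 1291.7/0.7272 = 1776.2 t/h.
E = (1−0.591)×1776.2 + 1646.6 = 2373.1 t/h.
Purge B = 0.333×2373.1 = 790.24 t/h.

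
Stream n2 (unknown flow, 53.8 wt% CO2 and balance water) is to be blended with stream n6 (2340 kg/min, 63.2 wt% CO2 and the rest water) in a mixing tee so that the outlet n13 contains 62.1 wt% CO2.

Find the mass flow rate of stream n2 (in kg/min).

310.1 kg/min

Let n2 be the unknown flow. Total out = 2340 + n2.
CO2 balance: 1478.9 + 0.538·n2 = 0.621·(2340 + n2)
(0.538 − 0.621)·n2 = 0.621×2340 − 1478.9 = -25.74
n2 = -25.74 / -0.083 = 310.12 kg/min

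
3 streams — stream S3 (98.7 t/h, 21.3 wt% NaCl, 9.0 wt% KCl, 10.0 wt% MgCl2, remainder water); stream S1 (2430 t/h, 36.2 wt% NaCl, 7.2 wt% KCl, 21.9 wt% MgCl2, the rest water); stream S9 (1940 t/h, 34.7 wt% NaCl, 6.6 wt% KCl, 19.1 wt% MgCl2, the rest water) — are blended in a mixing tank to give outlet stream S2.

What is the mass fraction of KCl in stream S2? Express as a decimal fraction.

Total flow out = 98.7 + 2430 + 1940 = 4468.7 t/h.
KCl in = 98.7×0.090 + 2430×0.072 + 1940×0.066 = 311.88 t/h.
KCl mass fraction in S2 = 311.88/4468.7 = 0.070.

0.070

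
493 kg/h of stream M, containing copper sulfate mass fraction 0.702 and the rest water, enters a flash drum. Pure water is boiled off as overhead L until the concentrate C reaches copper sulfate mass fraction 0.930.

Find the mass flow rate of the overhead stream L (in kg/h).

copper sulfate is conserved: 493×0.702 = 346.09 kg/h all reports to the concentrate.
Concentrate = 346.09/(target fraction) = 372.14 kg/h.
Overhead = 493 − 372.14 = 120.86 kg/h.

120.9 kg/h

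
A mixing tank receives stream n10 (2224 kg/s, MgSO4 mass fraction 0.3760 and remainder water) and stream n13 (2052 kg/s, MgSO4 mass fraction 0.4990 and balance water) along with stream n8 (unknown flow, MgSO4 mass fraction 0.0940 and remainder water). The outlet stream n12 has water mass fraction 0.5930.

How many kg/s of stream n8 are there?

382.9 kg/s

Let n8 be the unknown flow. Total out = 4276 + n8.
water balance: 2415.8 + 0.906·n8 = 0.593·(4276 + n8)
(0.906 − 0.593)·n8 = 0.593×4276 − 2415.8 = 119.84
n8 = 119.84 / 0.313 = 382.88 kg/s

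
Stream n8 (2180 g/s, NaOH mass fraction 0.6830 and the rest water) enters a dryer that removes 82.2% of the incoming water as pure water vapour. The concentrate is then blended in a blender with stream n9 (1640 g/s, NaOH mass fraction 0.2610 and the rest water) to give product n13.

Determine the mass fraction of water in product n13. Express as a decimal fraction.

Vapour removed = 0.822×0.317×2180 = 568.05 g/s; concentrate = 1611.9 g/s.
water reaching the mixer = 123.01 (from concentrate) + 1640×0.739 = 1335 g/s.
Product flow = 1611.9 + 1640 = 3251.9 g/s; water fraction = 0.4105.

0.4105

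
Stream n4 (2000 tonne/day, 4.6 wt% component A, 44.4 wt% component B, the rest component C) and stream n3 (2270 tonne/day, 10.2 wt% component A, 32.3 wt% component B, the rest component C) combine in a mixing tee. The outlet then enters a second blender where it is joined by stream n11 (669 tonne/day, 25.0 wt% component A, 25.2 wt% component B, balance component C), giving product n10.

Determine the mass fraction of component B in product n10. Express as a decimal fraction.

0.362

Overall, product flow = 4939 tonne/day.
component B in = 2000×0.444 + 2270×0.323 + 669×0.252 = 1789.8 tonne/day.
component B fraction in n10 = 0.362.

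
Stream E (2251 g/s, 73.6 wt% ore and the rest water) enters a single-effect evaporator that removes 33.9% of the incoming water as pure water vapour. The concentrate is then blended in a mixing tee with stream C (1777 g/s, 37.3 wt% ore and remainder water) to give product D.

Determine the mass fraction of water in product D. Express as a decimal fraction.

Vapour removed = 0.339×0.264×2251 = 201.46 g/s; concentrate = 2049.5 g/s.
water reaching the mixer = 392.81 (from concentrate) + 1777×0.627 = 1507 g/s.
Product flow = 2049.5 + 1777 = 3826.5 g/s; water fraction = 0.394.

0.394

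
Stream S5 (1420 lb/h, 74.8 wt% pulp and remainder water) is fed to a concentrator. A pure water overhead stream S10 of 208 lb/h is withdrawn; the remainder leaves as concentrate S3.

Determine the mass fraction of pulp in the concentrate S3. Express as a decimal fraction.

0.876

pulp is not removed: 1420×0.748 = 1062.2 lb/h of pulp enters S3.
Concentrate = 1420 − 208 = 1212 lb/h.
Mass fraction = 1062.2/1212 = 0.876.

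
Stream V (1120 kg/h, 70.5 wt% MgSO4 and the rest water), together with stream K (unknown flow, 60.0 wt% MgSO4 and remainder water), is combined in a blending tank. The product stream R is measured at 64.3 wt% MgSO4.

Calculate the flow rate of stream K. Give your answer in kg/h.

Let K be the unknown flow. Total out = 1120 + K.
MgSO4 balance: 789.6 + 0.600·K = 0.643·(1120 + K)
(0.600 − 0.643)·K = 0.643×1120 − 789.6 = -69.44
K = -69.44 / -0.043 = 1614.9 kg/h

1615 kg/h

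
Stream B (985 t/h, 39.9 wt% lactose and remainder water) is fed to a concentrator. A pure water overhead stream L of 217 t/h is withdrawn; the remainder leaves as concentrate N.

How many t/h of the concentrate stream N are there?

Concentrate = 985 − 217 = 768 t/h.

768 t/h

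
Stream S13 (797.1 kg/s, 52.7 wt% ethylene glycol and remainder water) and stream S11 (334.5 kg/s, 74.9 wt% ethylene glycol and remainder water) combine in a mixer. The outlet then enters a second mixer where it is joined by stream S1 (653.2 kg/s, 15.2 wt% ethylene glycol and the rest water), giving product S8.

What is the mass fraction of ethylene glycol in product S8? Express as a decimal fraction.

Overall, product flow = 1784.8 kg/s.
ethylene glycol in = 797.1×0.527 + 334.5×0.749 + 653.2×0.152 = 769.9 kg/s.
ethylene glycol fraction in S8 = 0.4314.

0.4314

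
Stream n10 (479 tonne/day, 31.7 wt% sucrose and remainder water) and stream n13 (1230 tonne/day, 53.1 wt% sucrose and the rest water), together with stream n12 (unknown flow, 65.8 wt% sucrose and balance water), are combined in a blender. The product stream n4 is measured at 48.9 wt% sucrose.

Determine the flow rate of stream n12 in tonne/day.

Let n12 be the unknown flow. Total out = 1709 + n12.
sucrose balance: 804.97 + 0.658·n12 = 0.489·(1709 + n12)
(0.658 − 0.489)·n12 = 0.489×1709 − 804.97 = 30.728
n12 = 30.728 / 0.169 = 181.82 tonne/day

181.8 tonne/day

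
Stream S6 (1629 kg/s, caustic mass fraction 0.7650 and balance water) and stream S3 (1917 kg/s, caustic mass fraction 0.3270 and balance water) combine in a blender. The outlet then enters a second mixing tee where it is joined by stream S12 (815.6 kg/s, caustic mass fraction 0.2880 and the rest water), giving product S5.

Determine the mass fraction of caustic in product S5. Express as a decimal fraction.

Overall, product flow = 4361.6 kg/s.
caustic in = 1629×0.765 + 1917×0.327 + 815.6×0.288 = 2107.9 kg/s.
caustic fraction in S5 = 0.4833.

0.4833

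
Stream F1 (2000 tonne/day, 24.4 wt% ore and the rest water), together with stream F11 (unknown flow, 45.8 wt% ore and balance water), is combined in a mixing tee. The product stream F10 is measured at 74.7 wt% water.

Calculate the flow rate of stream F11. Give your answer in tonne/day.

Let F11 be the unknown flow. Total out = 2000 + F11.
water balance: 1512 + 0.542·F11 = 0.747·(2000 + F11)
(0.542 − 0.747)·F11 = 0.747×2000 − 1512 = -18
F11 = -18 / -0.205 = 87.805 tonne/day

87.8 tonne/day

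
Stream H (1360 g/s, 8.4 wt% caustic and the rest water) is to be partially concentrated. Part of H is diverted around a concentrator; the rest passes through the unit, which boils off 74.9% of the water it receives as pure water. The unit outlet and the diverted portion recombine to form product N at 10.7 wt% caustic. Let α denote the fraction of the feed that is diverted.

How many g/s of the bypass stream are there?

All 1360×0.084 = 114.24 g/s of caustic reaches N, so N = 114.24/0.107 = 1067.7 g/s and vapour = 292.34 g/s.
The evaporator receives (1−α)·1360 of feed at 0.916 water and removes 0.749 of that water:
0.749×0.916×(1−α)×1360 = 292.34
(1−α) = 292.34/933.07 = 0.3133;  α = 0.6867.
Bypass flow = 0.6867×1360 = 933.91 g/s.

933.9 g/s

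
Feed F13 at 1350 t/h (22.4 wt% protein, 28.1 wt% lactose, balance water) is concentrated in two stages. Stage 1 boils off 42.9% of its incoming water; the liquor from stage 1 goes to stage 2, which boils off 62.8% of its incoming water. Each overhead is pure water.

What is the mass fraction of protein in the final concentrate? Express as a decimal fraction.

0.367

water in feed = 1350×0.495 = 668.25 t/h.
After stage 1: water left = (1−0.429)×668.25 = 381.57; stream total = 1063.3 t/h.
After stage 2: water left = (1−0.628)×381.57 = 141.94; final concentrate = 823.69 t/h.
protein fraction = 302.4/823.69 = 0.367.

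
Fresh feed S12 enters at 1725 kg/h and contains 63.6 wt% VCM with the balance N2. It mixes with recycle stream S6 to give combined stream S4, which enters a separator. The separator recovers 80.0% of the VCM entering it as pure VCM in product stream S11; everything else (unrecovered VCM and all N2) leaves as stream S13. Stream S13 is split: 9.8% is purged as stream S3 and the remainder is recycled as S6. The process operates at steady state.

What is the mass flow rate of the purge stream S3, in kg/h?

654.1 kg/h

N2 enters only via S12 and leaves only via the purge: 1725×0.364 = 0.098×(N2 in S13), and the separator passes all N2, so N2 in S4 = N2 in S13 = 6407.1 kg/h.
VCM in S4: m_A = 1725×0.636 + (1−0.098)·(1−0.800)·m_A, so m_A = 1097.1/0.8196 = 1338.6 kg/h.
S13 = (1−0.800)×1338.6 + 6407.1 = 6674.9 kg/h.
Purge S3 = 0.098×6674.9 = 654.14 kg/h.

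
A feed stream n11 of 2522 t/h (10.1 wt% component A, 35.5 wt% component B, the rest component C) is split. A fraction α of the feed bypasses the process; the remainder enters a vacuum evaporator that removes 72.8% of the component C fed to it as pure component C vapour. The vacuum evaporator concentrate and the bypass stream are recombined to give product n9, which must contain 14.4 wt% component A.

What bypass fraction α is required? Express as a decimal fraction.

All 2522×0.101 = 254.72 t/h of component A reaches n9, so n9 = 254.72/0.144 = 1768.9 t/h and vapour = 753.1 t/h.
The evaporator receives (1−α)·2522 of feed at 0.544 component C and removes 0.728 of that component C:
0.728×0.544×(1−α)×2522 = 753.1
(1−α) = 753.1/998.79 = 0.7540;  α = 0.2460.

0.246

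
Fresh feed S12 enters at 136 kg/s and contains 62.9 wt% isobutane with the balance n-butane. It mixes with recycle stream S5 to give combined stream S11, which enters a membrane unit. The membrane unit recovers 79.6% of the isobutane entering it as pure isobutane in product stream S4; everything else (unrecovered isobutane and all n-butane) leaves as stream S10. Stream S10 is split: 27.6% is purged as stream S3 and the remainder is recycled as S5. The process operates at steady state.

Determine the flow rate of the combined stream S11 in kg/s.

n-butane enters only via S12 and leaves only via the purge: 136×0.371 = 0.276×(n-butane in S10), and the membrane unit passes all n-butane, so n-butane in S11 = n-butane in S10 = 182.81 kg/s.
isobutane in S11: m_A = 136×0.629 + (1−0.276)·(1−0.796)·m_A, so m_A = 85.544/0.8523 = 100.37 kg/s.
S11 = 100.37 + 182.81 = 283.18 kg/s.

283.2 kg/s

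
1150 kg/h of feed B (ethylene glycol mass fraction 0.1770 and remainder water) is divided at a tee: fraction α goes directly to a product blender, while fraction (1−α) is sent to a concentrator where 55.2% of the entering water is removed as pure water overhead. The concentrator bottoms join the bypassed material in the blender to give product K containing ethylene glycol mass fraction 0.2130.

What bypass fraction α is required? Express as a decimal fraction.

All 1150×0.177 = 203.55 kg/h of ethylene glycol reaches K, so K = 203.55/0.213 = 955.63 kg/h and vapour = 194.37 kg/h.
The evaporator receives (1−α)·1150 of feed at 0.823 water and removes 0.552 of that water:
0.552×0.823×(1−α)×1150 = 194.37
(1−α) = 194.37/522.44 = 0.3720;  α = 0.6280.

0.628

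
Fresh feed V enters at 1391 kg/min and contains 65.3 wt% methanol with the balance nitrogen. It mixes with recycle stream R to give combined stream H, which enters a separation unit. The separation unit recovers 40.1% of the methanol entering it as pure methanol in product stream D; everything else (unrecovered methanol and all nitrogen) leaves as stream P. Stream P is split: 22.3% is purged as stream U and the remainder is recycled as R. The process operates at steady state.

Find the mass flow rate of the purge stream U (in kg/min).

nitrogen enters only via V and leaves only via the purge: 1391×0.347 = 0.223×(nitrogen in P), and the separation unit passes all nitrogen, so nitrogen in H = nitrogen in P = 2164.5 kg/min.
methanol in H: m_A = 1391×0.653 + (1−0.223)·(1−0.401)·m_A, so m_A = 908.32/0.5346 = 1699.1 kg/min.
P = (1−0.401)×1699.1 + 2164.5 = 3182.3 kg/min.
Purge U = 0.223×3182.3 = 709.64 kg/min.

709.6 kg/min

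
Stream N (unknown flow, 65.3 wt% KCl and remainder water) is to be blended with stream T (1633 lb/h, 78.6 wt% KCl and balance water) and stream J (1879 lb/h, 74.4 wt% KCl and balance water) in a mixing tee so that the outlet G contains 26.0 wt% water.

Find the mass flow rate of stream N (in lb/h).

949.8 lb/h

Let N be the unknown flow. Total out = 3512 + N.
water balance: 830.49 + 0.347·N = 0.260·(3512 + N)
(0.347 − 0.260)·N = 0.260×3512 − 830.49 = 82.634
N = 82.634 / 0.087 = 949.82 lb/h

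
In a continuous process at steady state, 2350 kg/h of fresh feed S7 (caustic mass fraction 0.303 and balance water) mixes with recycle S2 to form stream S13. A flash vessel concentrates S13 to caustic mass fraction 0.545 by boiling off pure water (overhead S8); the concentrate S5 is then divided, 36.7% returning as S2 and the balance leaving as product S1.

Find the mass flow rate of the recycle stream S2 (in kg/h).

Overall caustic balance (none leaves overhead): caustic in fresh feed = caustic in product, i.e. 2350×0.303 = (1−0.367)·S5·0.545.
S5 = 712.05/(0.545×0.633) = 2064 kg/h.
Recycle S2 = 0.367×2064 = 757.49 kg/h.

757.5 kg/h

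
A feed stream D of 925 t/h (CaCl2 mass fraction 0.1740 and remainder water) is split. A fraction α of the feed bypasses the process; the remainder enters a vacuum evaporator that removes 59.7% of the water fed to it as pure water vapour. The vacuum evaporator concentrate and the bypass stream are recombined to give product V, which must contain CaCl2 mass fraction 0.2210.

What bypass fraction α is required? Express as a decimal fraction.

All 925×0.174 = 160.95 t/h of CaCl2 reaches V, so V = 160.95/0.221 = 728.28 t/h and vapour = 196.72 t/h.
The evaporator receives (1−α)·925 of feed at 0.826 water and removes 0.597 of that water:
0.597×0.826×(1−α)×925 = 196.72
(1−α) = 196.72/456.14 = 0.4313;  α = 0.5687.

0.569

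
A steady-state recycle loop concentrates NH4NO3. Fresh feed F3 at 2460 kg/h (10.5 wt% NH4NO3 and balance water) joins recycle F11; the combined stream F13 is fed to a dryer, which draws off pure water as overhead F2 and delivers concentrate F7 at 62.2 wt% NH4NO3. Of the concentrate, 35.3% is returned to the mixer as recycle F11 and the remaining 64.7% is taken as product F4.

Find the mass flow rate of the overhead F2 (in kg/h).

2045 kg/h

Overall NH4NO3 balance (none leaves overhead): NH4NO3 in fresh feed = NH4NO3 in product, i.e. 2460×0.105 = (1−0.353)·F7·0.622.
F7 = 258.3/(0.622×0.647) = 641.84 kg/h.
Recycle F11 = 0.353×641.84 = 226.57 kg/h.
Combined feed F13 = 2460 + 226.57 = 2686.6 kg/h.
Overhead F2 = F13 − F7 = 2686.6 − 641.84 = 2044.7 kg/h.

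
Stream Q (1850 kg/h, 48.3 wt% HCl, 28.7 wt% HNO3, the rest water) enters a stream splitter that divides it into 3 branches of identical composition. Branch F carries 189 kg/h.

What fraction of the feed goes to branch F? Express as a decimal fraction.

0.102

Fraction to F = 189/1850 = 0.1022.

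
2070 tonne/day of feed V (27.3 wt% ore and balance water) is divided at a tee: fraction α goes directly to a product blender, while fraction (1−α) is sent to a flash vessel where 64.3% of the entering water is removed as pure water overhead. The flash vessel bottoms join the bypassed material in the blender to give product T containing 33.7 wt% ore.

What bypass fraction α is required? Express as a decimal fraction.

All 2070×0.273 = 565.11 tonne/day of ore reaches T, so T = 565.11/0.337 = 1676.9 tonne/day and vapour = 393.12 tonne/day.
The evaporator receives (1−α)·2070 of feed at 0.727 water and removes 0.643 of that water:
0.643×0.727×(1−α)×2070 = 393.12
(1−α) = 393.12/967.64 = 0.4063;  α = 0.5937.

0.594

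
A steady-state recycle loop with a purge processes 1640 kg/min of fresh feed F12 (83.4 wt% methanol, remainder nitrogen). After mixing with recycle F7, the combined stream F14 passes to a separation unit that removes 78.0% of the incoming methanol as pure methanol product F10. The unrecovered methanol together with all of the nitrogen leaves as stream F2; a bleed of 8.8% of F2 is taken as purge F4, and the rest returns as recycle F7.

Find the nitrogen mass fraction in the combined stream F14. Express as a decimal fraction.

nitrogen enters only via F12 and leaves only via the purge: 1640×0.166 = 0.088×(nitrogen in F2), and the separation unit passes all nitrogen, so nitrogen in F14 = nitrogen in F2 = 3093.6 kg/min.
methanol in F14: m_A = 1640×0.834 + (1−0.088)·(1−0.780)·m_A, so m_A = 1367.8/0.7994 = 1711.1 kg/min.
F14 = 1711.1 + 3093.6 = 4804.7 kg/min.
nitrogen fraction in F14 = 3093.6/4804.7 = 0.644.

0.644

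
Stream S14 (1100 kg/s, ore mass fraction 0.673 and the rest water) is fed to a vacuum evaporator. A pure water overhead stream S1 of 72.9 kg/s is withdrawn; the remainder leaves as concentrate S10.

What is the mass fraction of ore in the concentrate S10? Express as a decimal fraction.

ore is not removed: 1100×0.673 = 740.3 kg/s of ore enters S10.
Concentrate = 1100 − 72.9 = 1027.1 kg/s.
Mass fraction = 740.3/1027.1 = 0.721.

0.721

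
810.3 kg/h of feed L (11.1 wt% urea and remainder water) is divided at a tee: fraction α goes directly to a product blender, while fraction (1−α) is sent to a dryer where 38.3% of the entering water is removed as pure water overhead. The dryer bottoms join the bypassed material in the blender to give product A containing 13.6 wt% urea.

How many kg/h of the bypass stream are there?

All 810.3×0.111 = 89.943 kg/h of urea reaches A, so A = 89.943/0.136 = 661.35 kg/h and vapour = 148.95 kg/h.
The evaporator receives (1−α)·810.3 of feed at 0.889 water and removes 0.383 of that water:
0.383×0.889×(1−α)×810.3 = 148.95
(1−α) = 148.95/275.9 = 0.5399;  α = 0.4601.
Bypass flow = 0.4601×810.3 = 372.83 kg/h.

372.8 kg/h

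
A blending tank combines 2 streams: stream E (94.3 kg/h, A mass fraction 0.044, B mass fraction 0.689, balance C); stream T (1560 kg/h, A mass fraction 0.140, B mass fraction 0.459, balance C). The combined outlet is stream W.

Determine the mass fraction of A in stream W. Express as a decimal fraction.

0.135

Total flow out = 94.3 + 1560 = 1654.3 kg/h.
A in = 94.3×0.044 + 1560×0.140 = 222.55 kg/h.
A mass fraction in W = 222.55/1654.3 = 0.135.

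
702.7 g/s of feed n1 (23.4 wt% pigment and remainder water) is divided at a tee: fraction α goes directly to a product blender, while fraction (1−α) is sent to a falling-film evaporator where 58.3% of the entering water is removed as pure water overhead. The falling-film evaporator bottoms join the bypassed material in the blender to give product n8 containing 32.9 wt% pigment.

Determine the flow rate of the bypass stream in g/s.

248.3 g/s

All 702.7×0.234 = 164.43 g/s of pigment reaches n8, so n8 = 164.43/0.329 = 499.79 g/s and vapour = 202.91 g/s.
The evaporator receives (1−α)·702.7 of feed at 0.766 water and removes 0.583 of that water:
0.583×0.766×(1−α)×702.7 = 202.91
(1−α) = 202.91/313.81 = 0.6466;  α = 0.3534.
Bypass flow = 0.3534×702.7 = 248.34 g/s.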